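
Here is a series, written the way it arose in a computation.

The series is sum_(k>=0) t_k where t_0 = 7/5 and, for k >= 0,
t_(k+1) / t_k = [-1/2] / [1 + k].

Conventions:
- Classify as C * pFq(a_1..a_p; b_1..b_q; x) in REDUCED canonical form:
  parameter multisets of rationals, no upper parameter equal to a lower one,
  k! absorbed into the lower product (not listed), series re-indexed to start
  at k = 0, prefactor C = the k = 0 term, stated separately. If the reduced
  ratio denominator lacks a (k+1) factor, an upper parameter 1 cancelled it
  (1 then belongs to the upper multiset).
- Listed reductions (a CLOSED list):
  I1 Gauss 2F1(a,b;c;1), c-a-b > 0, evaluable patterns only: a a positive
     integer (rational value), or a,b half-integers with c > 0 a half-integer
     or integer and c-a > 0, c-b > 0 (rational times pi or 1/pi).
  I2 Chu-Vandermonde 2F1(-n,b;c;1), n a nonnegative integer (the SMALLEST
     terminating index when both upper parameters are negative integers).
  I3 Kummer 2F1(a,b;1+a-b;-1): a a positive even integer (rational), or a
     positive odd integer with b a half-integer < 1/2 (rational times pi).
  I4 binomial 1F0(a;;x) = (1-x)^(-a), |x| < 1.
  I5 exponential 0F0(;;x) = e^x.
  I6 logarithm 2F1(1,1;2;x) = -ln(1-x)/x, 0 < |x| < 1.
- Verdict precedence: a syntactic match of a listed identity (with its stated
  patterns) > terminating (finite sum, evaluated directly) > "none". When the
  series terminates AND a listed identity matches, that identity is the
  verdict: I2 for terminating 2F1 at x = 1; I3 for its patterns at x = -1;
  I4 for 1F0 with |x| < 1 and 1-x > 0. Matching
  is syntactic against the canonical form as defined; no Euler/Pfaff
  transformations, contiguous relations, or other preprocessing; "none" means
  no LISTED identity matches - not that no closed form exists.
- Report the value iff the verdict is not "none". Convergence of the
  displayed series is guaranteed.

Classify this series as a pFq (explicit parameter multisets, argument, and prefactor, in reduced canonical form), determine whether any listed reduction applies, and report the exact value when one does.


Classification (C = 7/5): 0F0 with upper {-}, lower {-}, argument x = -1/2. Verdict: the exponential series (I5) fires (the 0F0 exponential series at x = -1/2). Hence: (7/5) * e^(-1/2).

Key step: t_0 = 7/5 here, and factor the ratio over Q (prefactor 7/5): negated roots = parameters.
Adjacent-term ratio: r(k) = (-1/2) * 1 / [(k+1)] - rational in k. x = (-1/2); t_0 = 7/5; negate the roots.


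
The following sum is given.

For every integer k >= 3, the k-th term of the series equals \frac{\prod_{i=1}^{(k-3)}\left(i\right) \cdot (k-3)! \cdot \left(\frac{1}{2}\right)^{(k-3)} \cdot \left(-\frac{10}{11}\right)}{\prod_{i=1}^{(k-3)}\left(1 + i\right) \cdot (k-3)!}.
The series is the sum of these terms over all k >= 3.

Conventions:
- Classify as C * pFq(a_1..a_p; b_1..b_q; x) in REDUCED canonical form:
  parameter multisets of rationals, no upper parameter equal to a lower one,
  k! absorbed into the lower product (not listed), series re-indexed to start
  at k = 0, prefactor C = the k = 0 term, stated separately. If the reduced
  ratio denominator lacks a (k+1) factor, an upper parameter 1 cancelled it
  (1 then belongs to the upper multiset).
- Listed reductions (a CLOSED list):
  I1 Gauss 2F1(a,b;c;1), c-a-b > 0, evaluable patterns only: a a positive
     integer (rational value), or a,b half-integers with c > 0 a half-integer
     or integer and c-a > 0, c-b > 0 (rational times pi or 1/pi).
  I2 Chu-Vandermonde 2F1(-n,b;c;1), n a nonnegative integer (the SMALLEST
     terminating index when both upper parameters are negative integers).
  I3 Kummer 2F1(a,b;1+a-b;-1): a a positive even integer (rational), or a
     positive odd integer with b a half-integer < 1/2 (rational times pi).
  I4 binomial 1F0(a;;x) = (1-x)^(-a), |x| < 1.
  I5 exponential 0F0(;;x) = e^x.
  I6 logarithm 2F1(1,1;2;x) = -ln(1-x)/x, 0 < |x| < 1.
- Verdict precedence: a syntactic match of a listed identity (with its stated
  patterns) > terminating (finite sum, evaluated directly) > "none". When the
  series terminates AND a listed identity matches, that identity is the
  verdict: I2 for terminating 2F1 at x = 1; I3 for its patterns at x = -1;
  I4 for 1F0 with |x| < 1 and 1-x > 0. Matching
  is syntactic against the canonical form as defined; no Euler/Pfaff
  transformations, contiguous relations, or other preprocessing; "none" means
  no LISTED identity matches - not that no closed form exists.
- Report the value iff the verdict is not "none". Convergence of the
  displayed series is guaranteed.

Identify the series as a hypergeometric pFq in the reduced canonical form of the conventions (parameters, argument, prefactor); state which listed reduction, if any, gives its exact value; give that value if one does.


This is -\frac{10}{11} * 2F1(1, 1; 2; \frac{1}{2}) in reduced canonical form. Verdict: this is the I6 logarithm reduction (the logarithm: parameters (1,1;2), x = \frac{1}{2}). Its exact value is \frac{20}{11} \cdot \ln\left(\frac{1}{2}\right).

Key step: t_0 being -\frac{10}{11}, the factorial ratio (C = -10/11, x = 1/2) (k+a-1)!/(a-1)! is a rising factorial (a)_k.
Adjacent-term ratio: r(k) = \frac{1}{2} * (k+1) (k+1) / [(k+2) (k+1)] - rational in k, leading ratio \frac{1}{2}; with t_0 = -\frac{10}{11}, classification follows.


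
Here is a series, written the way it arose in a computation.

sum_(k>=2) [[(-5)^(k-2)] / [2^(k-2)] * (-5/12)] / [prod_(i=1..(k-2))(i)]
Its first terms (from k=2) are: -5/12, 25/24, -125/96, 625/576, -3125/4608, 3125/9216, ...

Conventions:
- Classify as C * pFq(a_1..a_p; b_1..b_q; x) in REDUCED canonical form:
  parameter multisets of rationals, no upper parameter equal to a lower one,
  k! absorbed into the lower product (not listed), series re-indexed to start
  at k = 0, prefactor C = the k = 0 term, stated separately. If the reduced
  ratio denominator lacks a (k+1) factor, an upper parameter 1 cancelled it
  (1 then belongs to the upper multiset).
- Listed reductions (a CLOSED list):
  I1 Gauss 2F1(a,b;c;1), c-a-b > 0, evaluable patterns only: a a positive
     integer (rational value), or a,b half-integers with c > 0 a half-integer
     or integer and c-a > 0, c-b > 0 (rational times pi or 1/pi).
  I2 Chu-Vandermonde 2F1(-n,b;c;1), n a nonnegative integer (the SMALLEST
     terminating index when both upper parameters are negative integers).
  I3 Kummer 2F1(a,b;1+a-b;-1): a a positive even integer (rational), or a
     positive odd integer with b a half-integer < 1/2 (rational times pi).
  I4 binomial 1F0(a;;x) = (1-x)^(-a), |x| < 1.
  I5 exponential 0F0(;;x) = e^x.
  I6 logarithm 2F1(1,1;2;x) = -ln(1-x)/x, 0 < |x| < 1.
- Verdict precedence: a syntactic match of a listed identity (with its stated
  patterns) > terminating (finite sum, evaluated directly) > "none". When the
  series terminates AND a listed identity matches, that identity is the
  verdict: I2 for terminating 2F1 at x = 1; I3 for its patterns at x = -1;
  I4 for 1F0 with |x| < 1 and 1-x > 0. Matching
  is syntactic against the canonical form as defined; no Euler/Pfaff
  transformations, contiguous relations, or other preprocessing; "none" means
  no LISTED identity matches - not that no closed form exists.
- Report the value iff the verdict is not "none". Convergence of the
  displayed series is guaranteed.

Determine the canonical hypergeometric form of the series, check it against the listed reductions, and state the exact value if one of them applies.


With C = -5/12: the canonical form is 0F0(-; -; -5/2). Verdict: exponential (I5) applies (the 0F0 exponential series at x = -5/2). Sum: (-5/12) * e^(-5/2).

Structural cue: with t_0 = -5/12, the product of the first k integers (prefactor -5/12) is k!.
Consecutive-term ratio: r(k) = (-5/2) * 1 / [(k+1)] ; factor over Q: parameters, x = (-5/2), and C = -5/12.


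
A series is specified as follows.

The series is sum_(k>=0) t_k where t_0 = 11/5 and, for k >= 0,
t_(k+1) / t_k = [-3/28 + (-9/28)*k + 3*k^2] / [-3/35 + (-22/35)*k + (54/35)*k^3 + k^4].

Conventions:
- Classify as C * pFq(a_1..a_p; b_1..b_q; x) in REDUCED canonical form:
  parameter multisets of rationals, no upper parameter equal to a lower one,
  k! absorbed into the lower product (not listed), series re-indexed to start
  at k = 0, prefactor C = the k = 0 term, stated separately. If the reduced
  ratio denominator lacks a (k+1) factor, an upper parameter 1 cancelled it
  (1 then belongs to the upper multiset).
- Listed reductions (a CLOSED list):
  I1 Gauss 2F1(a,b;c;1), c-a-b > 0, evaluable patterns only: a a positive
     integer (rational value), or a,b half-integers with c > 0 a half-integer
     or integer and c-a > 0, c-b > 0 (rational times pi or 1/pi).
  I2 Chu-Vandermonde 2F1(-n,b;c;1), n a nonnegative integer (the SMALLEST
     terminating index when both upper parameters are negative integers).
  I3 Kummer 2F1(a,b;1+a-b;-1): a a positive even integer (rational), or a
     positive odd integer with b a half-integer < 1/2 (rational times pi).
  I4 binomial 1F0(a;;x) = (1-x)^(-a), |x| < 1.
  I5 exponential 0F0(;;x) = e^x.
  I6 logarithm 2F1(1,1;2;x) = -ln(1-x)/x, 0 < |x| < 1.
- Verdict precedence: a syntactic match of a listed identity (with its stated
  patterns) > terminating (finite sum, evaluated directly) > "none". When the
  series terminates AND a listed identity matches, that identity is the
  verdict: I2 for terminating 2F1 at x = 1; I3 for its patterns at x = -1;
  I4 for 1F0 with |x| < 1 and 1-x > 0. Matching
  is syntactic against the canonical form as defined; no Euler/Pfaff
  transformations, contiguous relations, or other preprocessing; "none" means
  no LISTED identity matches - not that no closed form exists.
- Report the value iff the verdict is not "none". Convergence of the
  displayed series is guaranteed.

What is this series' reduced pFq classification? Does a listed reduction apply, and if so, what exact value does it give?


Reduced: x = 3, 1F2, upper = {-1/4}, lower = {-3/5, 1}, C = 11/5. Verdict: none (x = 3): each listed identity misses the multisets {-1/4} ; {-3/5, 1}.

Structural cue: t_0 being 11/5, factor the ratio over Q (C = 11/5): negated roots = parameters.
Term ratio: r(k) = 3 * (k-1/4) / [(k-3/5) (k+1) (k+1)] - rational in k. x = 3; t_0 = 11/5; negate the roots.


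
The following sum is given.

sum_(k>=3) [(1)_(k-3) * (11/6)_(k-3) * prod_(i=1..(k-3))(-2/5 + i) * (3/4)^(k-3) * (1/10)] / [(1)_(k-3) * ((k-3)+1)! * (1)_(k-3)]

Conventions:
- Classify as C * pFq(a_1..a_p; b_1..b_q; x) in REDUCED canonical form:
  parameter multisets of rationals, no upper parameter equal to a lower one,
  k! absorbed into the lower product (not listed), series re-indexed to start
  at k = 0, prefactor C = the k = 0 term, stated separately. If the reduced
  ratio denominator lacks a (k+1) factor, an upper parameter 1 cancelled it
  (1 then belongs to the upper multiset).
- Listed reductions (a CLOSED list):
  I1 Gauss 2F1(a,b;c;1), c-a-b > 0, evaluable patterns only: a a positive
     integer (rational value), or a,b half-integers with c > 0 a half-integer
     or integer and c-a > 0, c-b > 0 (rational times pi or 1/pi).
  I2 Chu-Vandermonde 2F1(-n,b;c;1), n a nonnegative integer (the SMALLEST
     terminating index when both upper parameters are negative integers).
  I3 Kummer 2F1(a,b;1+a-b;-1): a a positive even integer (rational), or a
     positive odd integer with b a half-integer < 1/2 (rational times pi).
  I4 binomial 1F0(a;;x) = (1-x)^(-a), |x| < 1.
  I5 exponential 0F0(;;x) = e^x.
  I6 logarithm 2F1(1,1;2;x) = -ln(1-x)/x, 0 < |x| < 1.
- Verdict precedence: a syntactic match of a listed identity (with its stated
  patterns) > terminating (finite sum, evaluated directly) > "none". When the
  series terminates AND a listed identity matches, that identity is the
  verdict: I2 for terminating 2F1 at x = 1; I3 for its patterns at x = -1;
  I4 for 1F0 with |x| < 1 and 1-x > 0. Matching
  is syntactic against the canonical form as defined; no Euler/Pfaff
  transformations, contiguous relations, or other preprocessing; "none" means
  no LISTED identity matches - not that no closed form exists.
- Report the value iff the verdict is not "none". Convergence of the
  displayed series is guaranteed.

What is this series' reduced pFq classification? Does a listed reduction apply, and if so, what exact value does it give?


Reduced: x = 3/4, 2F1, upper = {3/5, 11/6}, lower = {2}, C = 1/10. Verdict: none - at argument 3/4 the multisets {3/5, 11/6} ; {2} match no listed identity.

Key observation: t_0 = 1/10 here, and the running product (prefactor 1/10) telescopes to a rising factorial.
Consecutive-term ratio: r(k) = (3/4) * (k+3/5) (k+11/6) / [(k+2) (k+1)] - rational; roots negated = parameters, x = (3/4), C = 1/10.


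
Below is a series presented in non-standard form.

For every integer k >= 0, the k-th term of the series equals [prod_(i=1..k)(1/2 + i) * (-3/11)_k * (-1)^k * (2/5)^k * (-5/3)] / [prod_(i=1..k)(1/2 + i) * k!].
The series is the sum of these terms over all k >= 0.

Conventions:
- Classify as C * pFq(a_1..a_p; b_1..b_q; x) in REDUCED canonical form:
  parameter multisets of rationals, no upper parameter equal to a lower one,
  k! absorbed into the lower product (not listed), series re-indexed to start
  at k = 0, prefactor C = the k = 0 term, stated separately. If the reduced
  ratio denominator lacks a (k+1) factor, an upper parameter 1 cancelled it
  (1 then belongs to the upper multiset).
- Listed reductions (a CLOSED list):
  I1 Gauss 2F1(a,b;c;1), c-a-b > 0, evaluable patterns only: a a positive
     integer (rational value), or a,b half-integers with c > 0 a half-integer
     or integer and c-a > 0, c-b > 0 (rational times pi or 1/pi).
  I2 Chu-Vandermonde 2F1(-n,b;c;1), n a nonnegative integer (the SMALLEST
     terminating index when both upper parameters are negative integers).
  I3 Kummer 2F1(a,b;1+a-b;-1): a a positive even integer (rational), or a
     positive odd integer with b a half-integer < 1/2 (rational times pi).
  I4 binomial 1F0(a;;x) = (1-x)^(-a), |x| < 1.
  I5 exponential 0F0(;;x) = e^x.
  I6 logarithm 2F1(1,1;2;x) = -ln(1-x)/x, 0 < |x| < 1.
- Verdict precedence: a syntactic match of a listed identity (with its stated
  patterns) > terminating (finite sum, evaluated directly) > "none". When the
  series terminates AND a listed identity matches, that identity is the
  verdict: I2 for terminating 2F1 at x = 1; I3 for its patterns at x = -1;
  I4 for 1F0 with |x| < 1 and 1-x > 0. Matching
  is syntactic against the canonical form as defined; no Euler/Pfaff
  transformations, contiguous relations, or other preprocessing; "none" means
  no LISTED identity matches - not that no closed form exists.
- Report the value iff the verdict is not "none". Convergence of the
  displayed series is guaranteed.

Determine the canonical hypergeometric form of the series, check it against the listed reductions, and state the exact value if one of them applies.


x = -2/5 here; the reduced form reads 1F0, upper {-3/11}, lower {-}, C = -5/3. Verdict: binomial (I4) matches (the 1F0 binomial series: exponent 3/11, x = -2/5). Exact value: (-5/3) * (7/5)^(3/11).

The tell: t_0 = -5/3 here, and the lower running product (prefactor -5/3) is a rising factorial.
Term ratio: r(k) = (-2/5) * (k-3/11) / [(k+1)] - rational; roots negated = parameters, x = (-2/5), C = -5/3.


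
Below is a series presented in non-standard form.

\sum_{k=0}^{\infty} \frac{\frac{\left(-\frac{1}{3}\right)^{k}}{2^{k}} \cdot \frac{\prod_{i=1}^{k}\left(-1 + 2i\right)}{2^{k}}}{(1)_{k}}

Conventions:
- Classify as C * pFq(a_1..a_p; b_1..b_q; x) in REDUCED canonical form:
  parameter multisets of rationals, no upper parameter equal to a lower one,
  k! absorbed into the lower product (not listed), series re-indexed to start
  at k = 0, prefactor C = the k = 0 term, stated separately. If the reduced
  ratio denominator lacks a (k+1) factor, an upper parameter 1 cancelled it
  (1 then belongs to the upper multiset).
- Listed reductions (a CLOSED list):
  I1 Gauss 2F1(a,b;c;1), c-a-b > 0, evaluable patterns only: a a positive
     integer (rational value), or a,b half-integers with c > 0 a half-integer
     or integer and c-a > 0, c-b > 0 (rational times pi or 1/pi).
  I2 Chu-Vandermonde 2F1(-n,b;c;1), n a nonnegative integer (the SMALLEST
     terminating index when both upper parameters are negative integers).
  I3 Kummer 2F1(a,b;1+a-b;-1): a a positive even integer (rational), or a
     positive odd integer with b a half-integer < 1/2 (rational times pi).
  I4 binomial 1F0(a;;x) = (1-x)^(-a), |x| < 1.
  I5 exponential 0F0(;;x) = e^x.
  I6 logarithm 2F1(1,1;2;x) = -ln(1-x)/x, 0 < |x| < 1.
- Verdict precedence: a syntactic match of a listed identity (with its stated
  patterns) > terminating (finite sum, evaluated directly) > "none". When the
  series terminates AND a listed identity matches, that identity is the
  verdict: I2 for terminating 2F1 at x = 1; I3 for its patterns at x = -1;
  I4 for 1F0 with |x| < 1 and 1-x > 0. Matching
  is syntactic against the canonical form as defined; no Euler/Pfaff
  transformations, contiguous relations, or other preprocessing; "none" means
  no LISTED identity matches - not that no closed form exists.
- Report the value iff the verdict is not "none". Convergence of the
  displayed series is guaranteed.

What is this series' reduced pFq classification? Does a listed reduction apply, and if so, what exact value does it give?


The tell: t_0 = 1 here, and (1)_k (C = 1, x = -1/6) is k! itself.
Step ratio: r(k) = -\frac{1}{6} * (k+\frac{1}{2}) / [(k+1)] ; factor over Q: parameters, x = -\frac{1}{6}, and C = 1.

Canonical form: C = 1 times 1F0 with upper {\frac{1}{2}}, lower {-}, x = -\frac{1}{6}. Verdict: binomial (I4) applies (the 1F0 binomial series: exponent -1/2, x = -\frac{1}{6}). Its exact value is \left(\frac{7}{6}\right)^{-\frac{1}{2}}.


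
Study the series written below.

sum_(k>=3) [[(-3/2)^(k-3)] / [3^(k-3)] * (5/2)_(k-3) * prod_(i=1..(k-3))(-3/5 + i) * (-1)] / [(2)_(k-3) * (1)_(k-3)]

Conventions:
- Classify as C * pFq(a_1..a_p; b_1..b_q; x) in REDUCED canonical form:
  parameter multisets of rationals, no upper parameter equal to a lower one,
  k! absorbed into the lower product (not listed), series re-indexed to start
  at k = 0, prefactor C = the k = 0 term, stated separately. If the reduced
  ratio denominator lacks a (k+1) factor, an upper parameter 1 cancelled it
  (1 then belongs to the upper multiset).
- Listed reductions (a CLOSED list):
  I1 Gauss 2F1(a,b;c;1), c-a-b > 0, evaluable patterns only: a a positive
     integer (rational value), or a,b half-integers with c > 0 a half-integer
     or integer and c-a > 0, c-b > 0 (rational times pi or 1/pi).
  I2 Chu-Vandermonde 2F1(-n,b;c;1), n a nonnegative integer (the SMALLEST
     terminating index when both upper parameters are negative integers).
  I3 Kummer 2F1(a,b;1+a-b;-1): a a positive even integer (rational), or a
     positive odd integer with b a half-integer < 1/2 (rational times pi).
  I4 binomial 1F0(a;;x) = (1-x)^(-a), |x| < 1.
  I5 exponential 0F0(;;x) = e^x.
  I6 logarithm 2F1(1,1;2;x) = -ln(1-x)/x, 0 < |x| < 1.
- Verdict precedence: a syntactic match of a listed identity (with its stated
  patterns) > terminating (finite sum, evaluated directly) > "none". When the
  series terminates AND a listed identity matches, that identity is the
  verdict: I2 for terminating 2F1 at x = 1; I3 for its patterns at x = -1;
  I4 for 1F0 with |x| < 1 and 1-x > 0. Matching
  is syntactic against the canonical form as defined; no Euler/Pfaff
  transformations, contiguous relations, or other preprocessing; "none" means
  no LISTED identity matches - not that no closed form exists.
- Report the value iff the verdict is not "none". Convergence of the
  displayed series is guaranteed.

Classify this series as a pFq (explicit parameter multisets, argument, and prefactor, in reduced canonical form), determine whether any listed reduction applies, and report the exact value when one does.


With C = -1: the canonical form is 2F1(2/5, 5/2; 2; -1/2). Verdict: none - at argument -1/2 the multisets {2/5, 5/2} ; {2} match no listed identity.

Key step: t_0 = -1 here, and the two k-th powers (C = -1) combine into one argument.
Ratio: r(k) = (-1/2) * (k+2/5) (k+5/2) / [(k+2) (k+1)] - rational in k, leading ratio (-1/2); with t_0 = -1, classification follows.


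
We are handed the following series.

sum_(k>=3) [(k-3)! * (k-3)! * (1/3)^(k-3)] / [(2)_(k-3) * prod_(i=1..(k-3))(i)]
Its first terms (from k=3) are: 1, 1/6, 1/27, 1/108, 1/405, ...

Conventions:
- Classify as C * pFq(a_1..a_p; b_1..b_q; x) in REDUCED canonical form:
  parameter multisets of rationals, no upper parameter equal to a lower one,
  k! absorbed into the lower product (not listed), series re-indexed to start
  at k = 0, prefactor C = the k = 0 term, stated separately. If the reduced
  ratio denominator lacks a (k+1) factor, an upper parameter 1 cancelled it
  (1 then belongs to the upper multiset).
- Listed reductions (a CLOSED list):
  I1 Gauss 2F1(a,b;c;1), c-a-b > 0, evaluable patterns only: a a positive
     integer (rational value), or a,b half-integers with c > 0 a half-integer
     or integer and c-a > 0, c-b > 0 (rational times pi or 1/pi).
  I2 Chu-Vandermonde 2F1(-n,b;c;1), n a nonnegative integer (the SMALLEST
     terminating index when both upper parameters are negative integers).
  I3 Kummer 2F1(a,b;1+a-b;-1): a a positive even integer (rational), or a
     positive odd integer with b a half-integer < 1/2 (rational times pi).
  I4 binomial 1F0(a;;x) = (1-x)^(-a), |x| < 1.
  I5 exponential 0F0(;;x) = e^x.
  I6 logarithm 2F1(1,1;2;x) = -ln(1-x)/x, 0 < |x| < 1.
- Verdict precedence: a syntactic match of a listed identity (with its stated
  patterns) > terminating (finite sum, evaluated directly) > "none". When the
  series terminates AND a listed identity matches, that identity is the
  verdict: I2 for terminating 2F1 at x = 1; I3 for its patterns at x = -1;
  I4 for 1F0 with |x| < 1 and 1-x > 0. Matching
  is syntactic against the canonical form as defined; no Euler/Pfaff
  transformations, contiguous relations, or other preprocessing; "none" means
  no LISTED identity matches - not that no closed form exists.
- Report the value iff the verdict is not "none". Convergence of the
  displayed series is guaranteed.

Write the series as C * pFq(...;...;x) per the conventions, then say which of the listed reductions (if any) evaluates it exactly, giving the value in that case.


At argument 1/3: a 2F1 with upper {1, 1}, lower {2}, scaled by C = 1. Verdict: the logarithmic series (I6) applies (the logarithm: parameters (1,1;2), x = 1/3). Value: (-3) * ln(2/3).

Structural cue: from the first term 1: the factorial ratio (C = 1) (k+a-1)!/(a-1)! is a rising factorial (a)_k.
Adjacent-term ratio: r(k) = (1/3) * (k+1) (k+1) / [(k+2) (k+1)] - poly over poly, x = (1/3) from leading terms; C = 1 at k = 0.


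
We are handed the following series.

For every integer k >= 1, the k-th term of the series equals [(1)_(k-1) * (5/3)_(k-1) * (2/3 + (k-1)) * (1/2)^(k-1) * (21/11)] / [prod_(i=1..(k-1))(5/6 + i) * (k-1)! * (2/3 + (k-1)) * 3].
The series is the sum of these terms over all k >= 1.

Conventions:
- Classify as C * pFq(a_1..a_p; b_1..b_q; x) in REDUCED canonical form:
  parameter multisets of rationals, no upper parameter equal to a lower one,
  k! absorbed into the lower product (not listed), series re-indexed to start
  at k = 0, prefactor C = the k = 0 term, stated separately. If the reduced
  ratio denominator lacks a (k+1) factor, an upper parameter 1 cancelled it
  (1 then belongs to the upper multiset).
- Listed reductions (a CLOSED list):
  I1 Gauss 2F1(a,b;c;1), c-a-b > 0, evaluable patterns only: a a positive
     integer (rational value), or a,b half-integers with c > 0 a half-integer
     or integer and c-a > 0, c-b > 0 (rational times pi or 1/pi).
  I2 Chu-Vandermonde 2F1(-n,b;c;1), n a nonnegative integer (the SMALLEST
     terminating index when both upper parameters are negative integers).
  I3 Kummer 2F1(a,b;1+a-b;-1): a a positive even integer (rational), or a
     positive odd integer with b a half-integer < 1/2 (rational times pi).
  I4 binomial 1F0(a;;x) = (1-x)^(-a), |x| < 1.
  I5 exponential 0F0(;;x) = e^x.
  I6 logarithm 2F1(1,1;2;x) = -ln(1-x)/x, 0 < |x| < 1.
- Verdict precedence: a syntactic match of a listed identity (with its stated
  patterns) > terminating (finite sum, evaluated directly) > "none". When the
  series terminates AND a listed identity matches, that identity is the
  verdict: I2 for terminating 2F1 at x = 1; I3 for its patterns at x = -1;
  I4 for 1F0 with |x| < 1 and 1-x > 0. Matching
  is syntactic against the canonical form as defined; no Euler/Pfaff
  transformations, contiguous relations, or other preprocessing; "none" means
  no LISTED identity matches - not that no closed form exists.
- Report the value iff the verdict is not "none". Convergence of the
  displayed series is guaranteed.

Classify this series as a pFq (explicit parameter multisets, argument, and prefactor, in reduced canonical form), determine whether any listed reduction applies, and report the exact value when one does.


With C = 7/11: the canonical form is 2F1(1, 5/3; 11/6; 1/2). Verdict: none. No listed pattern accepts 2F1(1, 5/3; 11/6; 1/2).

The tell: with t_0 = 7/11, the factor k + 2/3 cancels (top and bottom), leaving C = 7/11.
Ratio: r(k) = (1/2) * (k+1) (k+5/3) / [(k+11/6) (k+1)] - rational in k, leading ratio (1/2); with t_0 = 7/11, classification follows.


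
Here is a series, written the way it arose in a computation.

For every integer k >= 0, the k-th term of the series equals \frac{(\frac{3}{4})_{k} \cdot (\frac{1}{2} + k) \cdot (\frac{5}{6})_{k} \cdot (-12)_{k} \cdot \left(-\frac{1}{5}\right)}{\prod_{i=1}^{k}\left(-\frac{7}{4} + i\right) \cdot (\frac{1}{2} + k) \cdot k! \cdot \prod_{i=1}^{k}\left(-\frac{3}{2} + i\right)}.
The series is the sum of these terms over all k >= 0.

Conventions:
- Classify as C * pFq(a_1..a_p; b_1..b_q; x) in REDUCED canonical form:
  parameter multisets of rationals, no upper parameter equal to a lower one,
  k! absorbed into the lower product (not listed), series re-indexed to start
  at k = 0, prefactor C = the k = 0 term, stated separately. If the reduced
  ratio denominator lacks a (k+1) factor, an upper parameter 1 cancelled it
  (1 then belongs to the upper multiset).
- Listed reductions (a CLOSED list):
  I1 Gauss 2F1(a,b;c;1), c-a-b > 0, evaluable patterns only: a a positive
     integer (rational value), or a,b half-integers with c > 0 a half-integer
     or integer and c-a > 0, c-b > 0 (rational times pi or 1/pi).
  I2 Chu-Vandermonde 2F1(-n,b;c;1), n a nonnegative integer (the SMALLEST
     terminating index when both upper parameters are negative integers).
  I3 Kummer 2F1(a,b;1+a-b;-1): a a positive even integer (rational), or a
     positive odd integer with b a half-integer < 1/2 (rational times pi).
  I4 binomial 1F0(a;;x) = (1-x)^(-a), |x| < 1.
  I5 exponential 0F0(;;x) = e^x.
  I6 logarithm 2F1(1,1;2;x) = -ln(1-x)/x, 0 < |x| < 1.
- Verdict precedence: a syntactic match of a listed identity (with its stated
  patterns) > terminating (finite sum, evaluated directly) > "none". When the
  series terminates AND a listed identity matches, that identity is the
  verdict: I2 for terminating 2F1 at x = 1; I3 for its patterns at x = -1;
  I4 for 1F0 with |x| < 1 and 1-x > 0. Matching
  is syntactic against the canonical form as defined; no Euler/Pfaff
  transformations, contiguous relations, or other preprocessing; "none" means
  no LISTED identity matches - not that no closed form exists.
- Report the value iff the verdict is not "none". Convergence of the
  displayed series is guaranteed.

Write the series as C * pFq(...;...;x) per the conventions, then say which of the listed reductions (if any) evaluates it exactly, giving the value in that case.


At argument 1: a 3F2 with upper {-12, \frac{3}{4}, \frac{5}{6}}, lower {-\frac{3}{4}, -\frac{1}{2}}, scaled by C = -\frac{1}{5}. Verdict: terminating. (-12)_k vanishes past k = 12, leaving a 13-term sum, computed directly. Sum: \frac{7965591793664}{114397737225525}.

The tell: t_0 being -\frac{1}{5}, the lower running product (C = -1/5, x = 1) is a rising factorial.
Ratio: r(k) = 1 * (k-12) (k+\frac{3}{4}) (k+\frac{5}{6}) / [(k-\frac{3}{4}) (k-\frac{1}{2}) (k+1)] - rational; roots negated = parameters, x = 1, C = -\frac{1}{5}.


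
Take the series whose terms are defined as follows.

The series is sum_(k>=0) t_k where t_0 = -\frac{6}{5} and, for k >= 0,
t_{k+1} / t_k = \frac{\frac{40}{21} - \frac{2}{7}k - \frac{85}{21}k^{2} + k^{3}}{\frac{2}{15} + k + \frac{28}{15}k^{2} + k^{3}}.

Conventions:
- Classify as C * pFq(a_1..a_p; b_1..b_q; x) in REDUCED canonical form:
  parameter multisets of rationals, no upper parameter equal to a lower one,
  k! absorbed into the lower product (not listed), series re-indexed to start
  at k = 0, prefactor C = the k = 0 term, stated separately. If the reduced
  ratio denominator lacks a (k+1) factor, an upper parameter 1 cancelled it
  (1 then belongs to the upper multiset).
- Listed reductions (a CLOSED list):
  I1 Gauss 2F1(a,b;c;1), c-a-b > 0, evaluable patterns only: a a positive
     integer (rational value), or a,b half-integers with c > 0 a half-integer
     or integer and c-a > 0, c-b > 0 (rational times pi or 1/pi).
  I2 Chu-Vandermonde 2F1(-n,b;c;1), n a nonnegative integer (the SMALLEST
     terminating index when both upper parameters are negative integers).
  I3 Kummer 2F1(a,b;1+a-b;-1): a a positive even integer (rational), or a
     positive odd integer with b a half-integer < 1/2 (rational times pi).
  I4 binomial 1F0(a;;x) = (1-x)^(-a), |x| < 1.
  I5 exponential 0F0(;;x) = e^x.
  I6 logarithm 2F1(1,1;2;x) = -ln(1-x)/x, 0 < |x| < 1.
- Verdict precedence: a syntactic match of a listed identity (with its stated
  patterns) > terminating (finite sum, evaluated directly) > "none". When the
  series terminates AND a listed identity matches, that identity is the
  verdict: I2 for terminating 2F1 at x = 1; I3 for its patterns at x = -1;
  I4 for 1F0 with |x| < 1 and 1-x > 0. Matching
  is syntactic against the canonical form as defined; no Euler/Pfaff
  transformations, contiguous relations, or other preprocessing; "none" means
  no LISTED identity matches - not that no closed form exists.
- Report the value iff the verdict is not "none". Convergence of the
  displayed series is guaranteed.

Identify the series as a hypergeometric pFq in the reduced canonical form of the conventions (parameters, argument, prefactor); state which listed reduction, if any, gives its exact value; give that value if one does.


Key observation: t_0 = -\frac{6}{5} here, and the ratio is unreduced: k + 2/3 divides both sides (C = -6/5, x = 1).
Step ratio: r(k) = 1 * (k-4) (k-\frac{5}{7}) / [(k+\frac{1}{5}) (k+1)] - poly over poly, x = 1 from leading terms; C = -\frac{6}{5} at k = 0.

At argument 1: a 2F1 with upper {-4, -\frac{5}{7}}, lower {\frac{1}{5}}, scaled by C = -\frac{6}{5}. Verdict: the Chu-Vandermonde identity I2 fires (terminating 2F1 at x = 1 with n = 4, b = -5/7, c = \frac{1}{5}). Value: -\frac{1872516}{132055}.


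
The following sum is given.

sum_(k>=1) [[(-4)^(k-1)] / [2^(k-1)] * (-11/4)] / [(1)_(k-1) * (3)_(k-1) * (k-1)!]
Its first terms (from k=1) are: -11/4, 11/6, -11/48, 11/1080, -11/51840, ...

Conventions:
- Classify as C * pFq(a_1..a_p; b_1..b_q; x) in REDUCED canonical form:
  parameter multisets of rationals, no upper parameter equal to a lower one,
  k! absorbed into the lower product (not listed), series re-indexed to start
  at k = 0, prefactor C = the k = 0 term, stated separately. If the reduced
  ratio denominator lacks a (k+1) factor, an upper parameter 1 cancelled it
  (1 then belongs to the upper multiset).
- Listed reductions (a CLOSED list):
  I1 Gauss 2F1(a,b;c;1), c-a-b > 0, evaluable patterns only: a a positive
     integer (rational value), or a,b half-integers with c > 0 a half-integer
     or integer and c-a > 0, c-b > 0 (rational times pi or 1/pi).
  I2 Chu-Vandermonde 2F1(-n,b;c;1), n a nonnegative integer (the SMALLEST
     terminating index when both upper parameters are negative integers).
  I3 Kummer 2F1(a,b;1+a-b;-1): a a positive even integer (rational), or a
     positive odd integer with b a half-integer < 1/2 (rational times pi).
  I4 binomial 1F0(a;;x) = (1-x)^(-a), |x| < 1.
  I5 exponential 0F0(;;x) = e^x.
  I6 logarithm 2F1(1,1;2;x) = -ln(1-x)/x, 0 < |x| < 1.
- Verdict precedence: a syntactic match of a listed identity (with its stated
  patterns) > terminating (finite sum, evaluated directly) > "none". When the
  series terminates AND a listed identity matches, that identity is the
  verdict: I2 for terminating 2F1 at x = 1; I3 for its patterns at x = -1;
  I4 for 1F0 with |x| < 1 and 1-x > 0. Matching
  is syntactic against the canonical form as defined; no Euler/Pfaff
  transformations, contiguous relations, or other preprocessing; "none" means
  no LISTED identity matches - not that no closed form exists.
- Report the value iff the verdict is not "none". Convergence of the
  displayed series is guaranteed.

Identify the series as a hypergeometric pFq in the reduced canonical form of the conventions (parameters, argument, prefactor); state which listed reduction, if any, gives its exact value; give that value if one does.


Reduced: x = -2, 0F2, upper = {-}, lower = {1, 3}, C = -11/4. Verdict: none (x = -2): each listed identity misses the multisets {-} ; {1, 3}.

Structural cue: with t_0 = -11/4, (1)_k (prefactor -11/4) is k! itself.
Consecutive-term ratio: r(k) = (-2) * 1 / [(k+1) (k+3) (k+1)] - rational in k, leading ratio (-2); with t_0 = -11/4, classification follows.


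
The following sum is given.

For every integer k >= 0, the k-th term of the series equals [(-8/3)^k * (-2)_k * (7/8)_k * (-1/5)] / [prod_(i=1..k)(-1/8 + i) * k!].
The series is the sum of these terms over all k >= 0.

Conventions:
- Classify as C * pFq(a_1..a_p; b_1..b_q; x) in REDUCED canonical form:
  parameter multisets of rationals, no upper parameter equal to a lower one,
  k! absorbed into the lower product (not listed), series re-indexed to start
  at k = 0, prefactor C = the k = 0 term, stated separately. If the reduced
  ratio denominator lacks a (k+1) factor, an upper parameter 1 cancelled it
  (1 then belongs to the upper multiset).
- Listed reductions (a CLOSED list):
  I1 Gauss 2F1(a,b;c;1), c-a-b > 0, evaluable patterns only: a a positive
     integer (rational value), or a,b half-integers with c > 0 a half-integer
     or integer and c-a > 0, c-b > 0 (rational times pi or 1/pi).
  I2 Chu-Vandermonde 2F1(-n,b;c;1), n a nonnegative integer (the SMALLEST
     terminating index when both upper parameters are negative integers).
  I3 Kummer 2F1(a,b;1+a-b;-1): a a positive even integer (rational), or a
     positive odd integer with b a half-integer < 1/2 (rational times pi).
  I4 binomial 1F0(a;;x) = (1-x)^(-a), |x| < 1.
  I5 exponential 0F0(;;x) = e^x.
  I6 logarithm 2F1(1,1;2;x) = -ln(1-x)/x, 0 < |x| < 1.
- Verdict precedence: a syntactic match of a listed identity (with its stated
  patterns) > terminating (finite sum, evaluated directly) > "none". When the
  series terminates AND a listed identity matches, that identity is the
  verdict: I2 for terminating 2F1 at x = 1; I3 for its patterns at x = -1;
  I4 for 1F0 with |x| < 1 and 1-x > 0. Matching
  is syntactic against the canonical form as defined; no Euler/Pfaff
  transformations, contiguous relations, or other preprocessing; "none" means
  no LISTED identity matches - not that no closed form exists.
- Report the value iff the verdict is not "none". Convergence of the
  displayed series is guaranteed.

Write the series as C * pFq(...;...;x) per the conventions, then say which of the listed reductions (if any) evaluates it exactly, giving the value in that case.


With C = -1/5: the canonical form is 1F0(-2; -; -8/3). Verdict: terminating. (-2)_k vanishes past k = 2, leaving a 3-term sum, computed directly. Value: -121/45.

The tell: from the first term -1/5: the lower running product (C = -1/5) is a rising factorial.
Consecutive-term ratio: r(k) = (-8/3) * (k-2) / [(k+1)] - rational in k, leading ratio (-8/3); with t_0 = -1/5, classification follows.


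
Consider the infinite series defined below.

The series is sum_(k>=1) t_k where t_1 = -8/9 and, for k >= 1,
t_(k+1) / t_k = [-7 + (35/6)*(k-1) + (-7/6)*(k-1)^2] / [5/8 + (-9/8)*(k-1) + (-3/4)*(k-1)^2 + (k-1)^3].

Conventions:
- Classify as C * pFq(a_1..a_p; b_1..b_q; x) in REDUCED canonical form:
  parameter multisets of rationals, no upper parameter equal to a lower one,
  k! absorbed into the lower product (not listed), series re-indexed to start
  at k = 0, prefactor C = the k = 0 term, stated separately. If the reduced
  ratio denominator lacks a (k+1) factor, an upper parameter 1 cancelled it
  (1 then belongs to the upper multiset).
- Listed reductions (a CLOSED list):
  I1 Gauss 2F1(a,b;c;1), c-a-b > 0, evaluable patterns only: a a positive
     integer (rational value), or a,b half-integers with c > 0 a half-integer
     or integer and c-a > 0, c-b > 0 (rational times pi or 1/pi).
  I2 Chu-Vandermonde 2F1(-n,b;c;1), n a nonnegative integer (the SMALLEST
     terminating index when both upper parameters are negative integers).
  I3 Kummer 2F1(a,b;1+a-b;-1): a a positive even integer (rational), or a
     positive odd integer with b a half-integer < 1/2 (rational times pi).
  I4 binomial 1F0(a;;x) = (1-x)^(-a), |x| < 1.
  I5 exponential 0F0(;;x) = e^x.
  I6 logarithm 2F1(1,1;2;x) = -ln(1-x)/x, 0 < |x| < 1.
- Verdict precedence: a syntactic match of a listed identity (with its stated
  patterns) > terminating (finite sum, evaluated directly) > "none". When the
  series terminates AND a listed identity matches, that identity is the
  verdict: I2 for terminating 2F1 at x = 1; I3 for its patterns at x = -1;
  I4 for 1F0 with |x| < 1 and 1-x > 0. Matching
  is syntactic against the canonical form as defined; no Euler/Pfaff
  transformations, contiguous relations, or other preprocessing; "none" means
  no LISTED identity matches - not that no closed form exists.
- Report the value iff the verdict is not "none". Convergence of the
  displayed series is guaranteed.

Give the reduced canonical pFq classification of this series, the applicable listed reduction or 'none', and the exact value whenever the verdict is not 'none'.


Reduced: x = -7/6, 2F2, upper = {-3, -2}, lower = {-5/4, -1/2}, C = -8/9. Verdict: terminating. With -2 upstairs the series is a 3-term polynomial sum; evaluated term by term. Exact value: 13768/135.

Structural cue: t_0 being -8/9, factor the ratio over Q (C = -8/9): negated roots = parameters.
Ratio: r(k) = (-7/6) * (k-3) (k-2) / [(k-5/4) (k-1/2) (k+1)] - poly over poly, x = (-7/6) from leading terms; C = -8/9 at k = 0.


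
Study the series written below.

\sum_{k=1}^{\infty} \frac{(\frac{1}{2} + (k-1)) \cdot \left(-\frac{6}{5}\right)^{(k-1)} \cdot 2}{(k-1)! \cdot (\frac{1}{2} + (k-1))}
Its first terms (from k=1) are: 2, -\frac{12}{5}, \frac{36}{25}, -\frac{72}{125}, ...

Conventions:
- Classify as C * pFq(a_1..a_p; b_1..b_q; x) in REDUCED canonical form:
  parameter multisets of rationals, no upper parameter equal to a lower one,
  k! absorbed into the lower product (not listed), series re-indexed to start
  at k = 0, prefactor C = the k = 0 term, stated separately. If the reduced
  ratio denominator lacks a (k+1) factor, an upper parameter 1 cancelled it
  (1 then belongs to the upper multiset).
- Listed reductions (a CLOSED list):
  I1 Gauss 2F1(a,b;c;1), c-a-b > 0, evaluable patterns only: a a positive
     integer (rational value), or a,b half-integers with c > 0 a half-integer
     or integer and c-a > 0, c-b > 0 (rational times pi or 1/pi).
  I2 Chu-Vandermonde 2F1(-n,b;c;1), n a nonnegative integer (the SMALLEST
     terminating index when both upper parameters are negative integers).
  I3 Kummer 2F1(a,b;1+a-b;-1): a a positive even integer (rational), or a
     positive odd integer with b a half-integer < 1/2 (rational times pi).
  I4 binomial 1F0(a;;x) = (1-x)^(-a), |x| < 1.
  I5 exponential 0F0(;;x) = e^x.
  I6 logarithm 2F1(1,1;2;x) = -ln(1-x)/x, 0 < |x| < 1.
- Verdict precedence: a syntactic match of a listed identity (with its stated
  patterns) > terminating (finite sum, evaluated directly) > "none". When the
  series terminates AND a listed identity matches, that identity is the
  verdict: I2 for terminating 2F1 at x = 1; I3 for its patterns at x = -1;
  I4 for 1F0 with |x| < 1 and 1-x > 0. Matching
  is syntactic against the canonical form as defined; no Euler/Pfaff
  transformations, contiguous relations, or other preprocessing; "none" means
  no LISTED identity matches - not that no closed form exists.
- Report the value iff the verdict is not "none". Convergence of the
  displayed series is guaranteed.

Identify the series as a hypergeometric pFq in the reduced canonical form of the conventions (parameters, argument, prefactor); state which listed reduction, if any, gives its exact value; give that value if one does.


Canonical form: C = 2 times 0F0 with upper {-}, lower {-}, x = -\frac{6}{5}. Verdict: the exponential series (I5) fires (the 0F0 exponential series at x = -\frac{6}{5}). Sum: 2 \cdot e^{-\frac{6}{5}}.

Structural cue: x = -\frac{6}{5} and k + 1/2 divides numerator and denominator alike; prefactor 2 after cancelling.
Consecutive-term ratio: r(k) = -\frac{6}{5} * 1 / [(k+1)] ; factor over Q: parameters, x = -\frac{6}{5}, and C = 2.
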